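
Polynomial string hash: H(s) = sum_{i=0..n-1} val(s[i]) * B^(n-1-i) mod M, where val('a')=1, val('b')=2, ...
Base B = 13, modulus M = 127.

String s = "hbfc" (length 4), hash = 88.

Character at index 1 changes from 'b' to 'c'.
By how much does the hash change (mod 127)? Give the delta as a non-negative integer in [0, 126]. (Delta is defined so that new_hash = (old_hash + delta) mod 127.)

Delta formula: (val(new) - val(old)) * B^(n-1-k) mod M
  val('c') - val('b') = 3 - 2 = 1
  B^(n-1-k) = 13^2 mod 127 = 42
  Delta = 1 * 42 mod 127 = 42

Answer: 42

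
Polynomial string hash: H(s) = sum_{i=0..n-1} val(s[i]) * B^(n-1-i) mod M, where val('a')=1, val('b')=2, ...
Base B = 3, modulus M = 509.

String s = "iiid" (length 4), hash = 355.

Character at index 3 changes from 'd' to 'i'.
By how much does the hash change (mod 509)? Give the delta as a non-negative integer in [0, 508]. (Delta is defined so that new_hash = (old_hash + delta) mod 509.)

Answer: 5

Derivation:
Delta formula: (val(new) - val(old)) * B^(n-1-k) mod M
  val('i') - val('d') = 9 - 4 = 5
  B^(n-1-k) = 3^0 mod 509 = 1
  Delta = 5 * 1 mod 509 = 5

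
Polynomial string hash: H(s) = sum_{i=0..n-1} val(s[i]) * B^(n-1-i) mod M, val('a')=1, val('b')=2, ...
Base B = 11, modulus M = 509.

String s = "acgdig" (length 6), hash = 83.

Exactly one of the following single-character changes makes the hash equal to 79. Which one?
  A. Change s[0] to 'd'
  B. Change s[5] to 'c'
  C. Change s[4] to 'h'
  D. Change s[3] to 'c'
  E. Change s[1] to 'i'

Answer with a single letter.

Option A: s[0]='a'->'d', delta=(4-1)*11^5 mod 509 = 112, hash=83+112 mod 509 = 195
Option B: s[5]='g'->'c', delta=(3-7)*11^0 mod 509 = 505, hash=83+505 mod 509 = 79 <-- target
Option C: s[4]='i'->'h', delta=(8-9)*11^1 mod 509 = 498, hash=83+498 mod 509 = 72
Option D: s[3]='d'->'c', delta=(3-4)*11^2 mod 509 = 388, hash=83+388 mod 509 = 471
Option E: s[1]='c'->'i', delta=(9-3)*11^4 mod 509 = 298, hash=83+298 mod 509 = 381

Answer: B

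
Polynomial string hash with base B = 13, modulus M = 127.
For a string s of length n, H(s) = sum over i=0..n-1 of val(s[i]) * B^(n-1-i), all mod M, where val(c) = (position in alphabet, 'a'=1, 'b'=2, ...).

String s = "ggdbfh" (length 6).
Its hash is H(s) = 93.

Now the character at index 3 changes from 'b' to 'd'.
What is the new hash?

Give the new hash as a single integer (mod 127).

val('b') = 2, val('d') = 4
Position k = 3, exponent = n-1-k = 2
B^2 mod M = 13^2 mod 127 = 42
Delta = (4 - 2) * 42 mod 127 = 84
New hash = (93 + 84) mod 127 = 50

Answer: 50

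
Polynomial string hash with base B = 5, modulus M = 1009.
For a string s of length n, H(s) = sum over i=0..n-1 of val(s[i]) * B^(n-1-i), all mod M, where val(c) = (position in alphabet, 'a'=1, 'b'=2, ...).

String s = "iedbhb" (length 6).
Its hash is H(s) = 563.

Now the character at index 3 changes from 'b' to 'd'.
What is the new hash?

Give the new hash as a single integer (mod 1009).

Answer: 613

Derivation:
val('b') = 2, val('d') = 4
Position k = 3, exponent = n-1-k = 2
B^2 mod M = 5^2 mod 1009 = 25
Delta = (4 - 2) * 25 mod 1009 = 50
New hash = (563 + 50) mod 1009 = 613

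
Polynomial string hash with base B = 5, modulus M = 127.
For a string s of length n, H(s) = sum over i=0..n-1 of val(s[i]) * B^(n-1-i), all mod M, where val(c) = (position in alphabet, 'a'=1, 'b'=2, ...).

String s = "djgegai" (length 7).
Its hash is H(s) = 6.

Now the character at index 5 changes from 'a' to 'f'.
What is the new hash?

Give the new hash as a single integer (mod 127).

val('a') = 1, val('f') = 6
Position k = 5, exponent = n-1-k = 1
B^1 mod M = 5^1 mod 127 = 5
Delta = (6 - 1) * 5 mod 127 = 25
New hash = (6 + 25) mod 127 = 31

Answer: 31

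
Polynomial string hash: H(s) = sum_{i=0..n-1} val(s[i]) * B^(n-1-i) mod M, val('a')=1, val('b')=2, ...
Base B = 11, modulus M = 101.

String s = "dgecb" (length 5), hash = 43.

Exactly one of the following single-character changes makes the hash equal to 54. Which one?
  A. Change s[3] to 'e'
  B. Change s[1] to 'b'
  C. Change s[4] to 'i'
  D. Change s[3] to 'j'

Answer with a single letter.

Answer: B

Derivation:
Option A: s[3]='c'->'e', delta=(5-3)*11^1 mod 101 = 22, hash=43+22 mod 101 = 65
Option B: s[1]='g'->'b', delta=(2-7)*11^3 mod 101 = 11, hash=43+11 mod 101 = 54 <-- target
Option C: s[4]='b'->'i', delta=(9-2)*11^0 mod 101 = 7, hash=43+7 mod 101 = 50
Option D: s[3]='c'->'j', delta=(10-3)*11^1 mod 101 = 77, hash=43+77 mod 101 = 19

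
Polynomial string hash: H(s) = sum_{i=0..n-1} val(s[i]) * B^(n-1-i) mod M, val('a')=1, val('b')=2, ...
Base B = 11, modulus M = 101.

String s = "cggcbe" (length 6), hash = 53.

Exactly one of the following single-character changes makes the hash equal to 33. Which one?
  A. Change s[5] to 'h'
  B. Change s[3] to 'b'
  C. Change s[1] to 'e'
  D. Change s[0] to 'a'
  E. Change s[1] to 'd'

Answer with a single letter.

Answer: B

Derivation:
Option A: s[5]='e'->'h', delta=(8-5)*11^0 mod 101 = 3, hash=53+3 mod 101 = 56
Option B: s[3]='c'->'b', delta=(2-3)*11^2 mod 101 = 81, hash=53+81 mod 101 = 33 <-- target
Option C: s[1]='g'->'e', delta=(5-7)*11^4 mod 101 = 8, hash=53+8 mod 101 = 61
Option D: s[0]='c'->'a', delta=(1-3)*11^5 mod 101 = 88, hash=53+88 mod 101 = 40
Option E: s[1]='g'->'d', delta=(4-7)*11^4 mod 101 = 12, hash=53+12 mod 101 = 65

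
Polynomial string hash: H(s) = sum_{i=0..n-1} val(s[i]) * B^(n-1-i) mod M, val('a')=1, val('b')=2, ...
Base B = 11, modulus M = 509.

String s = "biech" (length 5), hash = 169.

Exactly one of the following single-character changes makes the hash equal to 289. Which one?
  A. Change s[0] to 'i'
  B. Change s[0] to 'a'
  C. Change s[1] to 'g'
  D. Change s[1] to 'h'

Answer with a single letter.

Answer: B

Derivation:
Option A: s[0]='b'->'i', delta=(9-2)*11^4 mod 509 = 178, hash=169+178 mod 509 = 347
Option B: s[0]='b'->'a', delta=(1-2)*11^4 mod 509 = 120, hash=169+120 mod 509 = 289 <-- target
Option C: s[1]='i'->'g', delta=(7-9)*11^3 mod 509 = 392, hash=169+392 mod 509 = 52
Option D: s[1]='i'->'h', delta=(8-9)*11^3 mod 509 = 196, hash=169+196 mod 509 = 365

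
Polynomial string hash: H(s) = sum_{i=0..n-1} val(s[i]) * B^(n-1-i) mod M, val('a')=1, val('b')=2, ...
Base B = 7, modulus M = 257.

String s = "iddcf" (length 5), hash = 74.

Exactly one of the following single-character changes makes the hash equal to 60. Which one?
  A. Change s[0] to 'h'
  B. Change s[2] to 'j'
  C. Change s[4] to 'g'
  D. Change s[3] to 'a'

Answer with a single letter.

Answer: D

Derivation:
Option A: s[0]='i'->'h', delta=(8-9)*7^4 mod 257 = 169, hash=74+169 mod 257 = 243
Option B: s[2]='d'->'j', delta=(10-4)*7^2 mod 257 = 37, hash=74+37 mod 257 = 111
Option C: s[4]='f'->'g', delta=(7-6)*7^0 mod 257 = 1, hash=74+1 mod 257 = 75
Option D: s[3]='c'->'a', delta=(1-3)*7^1 mod 257 = 243, hash=74+243 mod 257 = 60 <-- target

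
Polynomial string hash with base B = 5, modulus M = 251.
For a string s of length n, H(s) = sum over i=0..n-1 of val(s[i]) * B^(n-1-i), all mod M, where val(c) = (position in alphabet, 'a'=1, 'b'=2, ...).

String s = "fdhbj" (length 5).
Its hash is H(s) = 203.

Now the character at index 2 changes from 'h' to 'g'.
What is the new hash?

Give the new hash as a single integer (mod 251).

Answer: 178

Derivation:
val('h') = 8, val('g') = 7
Position k = 2, exponent = n-1-k = 2
B^2 mod M = 5^2 mod 251 = 25
Delta = (7 - 8) * 25 mod 251 = 226
New hash = (203 + 226) mod 251 = 178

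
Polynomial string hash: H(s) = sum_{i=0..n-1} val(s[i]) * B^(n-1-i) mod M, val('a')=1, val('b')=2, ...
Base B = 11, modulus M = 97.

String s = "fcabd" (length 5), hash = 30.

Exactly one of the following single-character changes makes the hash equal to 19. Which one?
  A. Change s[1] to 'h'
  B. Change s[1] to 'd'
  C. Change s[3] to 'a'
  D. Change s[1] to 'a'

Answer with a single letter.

Answer: C

Derivation:
Option A: s[1]='c'->'h', delta=(8-3)*11^3 mod 97 = 59, hash=30+59 mod 97 = 89
Option B: s[1]='c'->'d', delta=(4-3)*11^3 mod 97 = 70, hash=30+70 mod 97 = 3
Option C: s[3]='b'->'a', delta=(1-2)*11^1 mod 97 = 86, hash=30+86 mod 97 = 19 <-- target
Option D: s[1]='c'->'a', delta=(1-3)*11^3 mod 97 = 54, hash=30+54 mod 97 = 84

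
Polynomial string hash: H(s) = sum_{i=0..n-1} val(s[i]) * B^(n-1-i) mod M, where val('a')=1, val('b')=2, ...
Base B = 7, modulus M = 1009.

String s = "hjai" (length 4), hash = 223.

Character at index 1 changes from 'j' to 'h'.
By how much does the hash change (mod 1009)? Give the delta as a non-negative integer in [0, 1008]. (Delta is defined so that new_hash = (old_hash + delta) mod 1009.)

Answer: 911

Derivation:
Delta formula: (val(new) - val(old)) * B^(n-1-k) mod M
  val('h') - val('j') = 8 - 10 = -2
  B^(n-1-k) = 7^2 mod 1009 = 49
  Delta = -2 * 49 mod 1009 = 911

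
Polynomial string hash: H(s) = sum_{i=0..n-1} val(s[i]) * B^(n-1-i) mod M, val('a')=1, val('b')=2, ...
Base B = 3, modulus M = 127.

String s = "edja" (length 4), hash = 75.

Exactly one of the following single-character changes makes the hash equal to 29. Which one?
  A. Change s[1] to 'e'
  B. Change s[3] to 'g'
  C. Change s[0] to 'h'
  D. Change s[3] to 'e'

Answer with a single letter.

Option A: s[1]='d'->'e', delta=(5-4)*3^2 mod 127 = 9, hash=75+9 mod 127 = 84
Option B: s[3]='a'->'g', delta=(7-1)*3^0 mod 127 = 6, hash=75+6 mod 127 = 81
Option C: s[0]='e'->'h', delta=(8-5)*3^3 mod 127 = 81, hash=75+81 mod 127 = 29 <-- target
Option D: s[3]='a'->'e', delta=(5-1)*3^0 mod 127 = 4, hash=75+4 mod 127 = 79

Answer: C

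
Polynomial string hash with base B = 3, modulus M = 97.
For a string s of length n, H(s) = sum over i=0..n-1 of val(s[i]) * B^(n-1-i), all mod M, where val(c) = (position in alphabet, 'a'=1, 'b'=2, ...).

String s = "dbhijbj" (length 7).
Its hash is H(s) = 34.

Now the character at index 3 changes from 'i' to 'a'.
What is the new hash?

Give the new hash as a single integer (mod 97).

val('i') = 9, val('a') = 1
Position k = 3, exponent = n-1-k = 3
B^3 mod M = 3^3 mod 97 = 27
Delta = (1 - 9) * 27 mod 97 = 75
New hash = (34 + 75) mod 97 = 12

Answer: 12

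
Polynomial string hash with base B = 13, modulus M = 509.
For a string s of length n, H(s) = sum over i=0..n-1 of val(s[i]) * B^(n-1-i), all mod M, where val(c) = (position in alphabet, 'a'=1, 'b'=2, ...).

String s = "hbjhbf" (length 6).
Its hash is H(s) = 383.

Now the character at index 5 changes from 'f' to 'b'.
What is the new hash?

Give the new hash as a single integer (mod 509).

Answer: 379

Derivation:
val('f') = 6, val('b') = 2
Position k = 5, exponent = n-1-k = 0
B^0 mod M = 13^0 mod 509 = 1
Delta = (2 - 6) * 1 mod 509 = 505
New hash = (383 + 505) mod 509 = 379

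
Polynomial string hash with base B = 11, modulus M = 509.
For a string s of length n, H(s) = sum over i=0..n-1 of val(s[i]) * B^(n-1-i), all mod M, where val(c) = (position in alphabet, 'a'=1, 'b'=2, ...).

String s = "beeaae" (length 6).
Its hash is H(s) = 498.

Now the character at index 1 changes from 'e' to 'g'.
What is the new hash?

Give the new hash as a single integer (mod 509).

Answer: 258

Derivation:
val('e') = 5, val('g') = 7
Position k = 1, exponent = n-1-k = 4
B^4 mod M = 11^4 mod 509 = 389
Delta = (7 - 5) * 389 mod 509 = 269
New hash = (498 + 269) mod 509 = 258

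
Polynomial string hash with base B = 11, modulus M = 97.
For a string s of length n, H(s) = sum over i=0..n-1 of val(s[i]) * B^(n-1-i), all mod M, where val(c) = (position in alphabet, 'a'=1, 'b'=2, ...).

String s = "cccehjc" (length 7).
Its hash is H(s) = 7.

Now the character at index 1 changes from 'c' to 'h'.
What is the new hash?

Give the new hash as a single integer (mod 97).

Answer: 65

Derivation:
val('c') = 3, val('h') = 8
Position k = 1, exponent = n-1-k = 5
B^5 mod M = 11^5 mod 97 = 31
Delta = (8 - 3) * 31 mod 97 = 58
New hash = (7 + 58) mod 97 = 65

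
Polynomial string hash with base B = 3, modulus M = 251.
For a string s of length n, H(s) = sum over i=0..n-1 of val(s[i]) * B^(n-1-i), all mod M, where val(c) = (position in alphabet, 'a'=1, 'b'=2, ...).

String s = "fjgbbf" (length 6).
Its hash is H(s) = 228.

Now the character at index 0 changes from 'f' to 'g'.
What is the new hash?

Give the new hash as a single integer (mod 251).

val('f') = 6, val('g') = 7
Position k = 0, exponent = n-1-k = 5
B^5 mod M = 3^5 mod 251 = 243
Delta = (7 - 6) * 243 mod 251 = 243
New hash = (228 + 243) mod 251 = 220

Answer: 220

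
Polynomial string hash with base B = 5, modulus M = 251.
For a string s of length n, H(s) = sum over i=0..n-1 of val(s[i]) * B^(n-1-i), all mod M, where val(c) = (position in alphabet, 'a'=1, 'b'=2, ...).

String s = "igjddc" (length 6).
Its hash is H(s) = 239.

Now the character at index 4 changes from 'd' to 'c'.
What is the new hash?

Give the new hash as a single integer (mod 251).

Answer: 234

Derivation:
val('d') = 4, val('c') = 3
Position k = 4, exponent = n-1-k = 1
B^1 mod M = 5^1 mod 251 = 5
Delta = (3 - 4) * 5 mod 251 = 246
New hash = (239 + 246) mod 251 = 234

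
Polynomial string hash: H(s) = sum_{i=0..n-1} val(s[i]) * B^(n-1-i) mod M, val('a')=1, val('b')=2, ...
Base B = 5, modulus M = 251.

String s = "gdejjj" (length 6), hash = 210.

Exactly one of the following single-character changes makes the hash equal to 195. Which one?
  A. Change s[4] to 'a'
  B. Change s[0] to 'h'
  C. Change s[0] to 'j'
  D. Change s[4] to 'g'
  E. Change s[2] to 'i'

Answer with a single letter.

Answer: D

Derivation:
Option A: s[4]='j'->'a', delta=(1-10)*5^1 mod 251 = 206, hash=210+206 mod 251 = 165
Option B: s[0]='g'->'h', delta=(8-7)*5^5 mod 251 = 113, hash=210+113 mod 251 = 72
Option C: s[0]='g'->'j', delta=(10-7)*5^5 mod 251 = 88, hash=210+88 mod 251 = 47
Option D: s[4]='j'->'g', delta=(7-10)*5^1 mod 251 = 236, hash=210+236 mod 251 = 195 <-- target
Option E: s[2]='e'->'i', delta=(9-5)*5^3 mod 251 = 249, hash=210+249 mod 251 = 208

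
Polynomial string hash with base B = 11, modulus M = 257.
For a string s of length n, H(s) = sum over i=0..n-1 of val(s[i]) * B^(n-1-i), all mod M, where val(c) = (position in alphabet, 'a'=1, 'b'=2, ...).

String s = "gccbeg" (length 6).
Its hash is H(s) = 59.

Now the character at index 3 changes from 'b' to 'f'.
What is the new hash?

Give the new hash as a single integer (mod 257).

val('b') = 2, val('f') = 6
Position k = 3, exponent = n-1-k = 2
B^2 mod M = 11^2 mod 257 = 121
Delta = (6 - 2) * 121 mod 257 = 227
New hash = (59 + 227) mod 257 = 29

Answer: 29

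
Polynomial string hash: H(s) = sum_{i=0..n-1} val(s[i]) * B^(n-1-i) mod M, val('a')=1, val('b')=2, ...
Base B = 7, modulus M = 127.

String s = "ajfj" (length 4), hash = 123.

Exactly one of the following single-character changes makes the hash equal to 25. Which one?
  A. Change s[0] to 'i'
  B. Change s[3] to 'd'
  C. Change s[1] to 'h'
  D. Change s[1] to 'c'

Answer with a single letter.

Answer: C

Derivation:
Option A: s[0]='a'->'i', delta=(9-1)*7^3 mod 127 = 77, hash=123+77 mod 127 = 73
Option B: s[3]='j'->'d', delta=(4-10)*7^0 mod 127 = 121, hash=123+121 mod 127 = 117
Option C: s[1]='j'->'h', delta=(8-10)*7^2 mod 127 = 29, hash=123+29 mod 127 = 25 <-- target
Option D: s[1]='j'->'c', delta=(3-10)*7^2 mod 127 = 38, hash=123+38 mod 127 = 34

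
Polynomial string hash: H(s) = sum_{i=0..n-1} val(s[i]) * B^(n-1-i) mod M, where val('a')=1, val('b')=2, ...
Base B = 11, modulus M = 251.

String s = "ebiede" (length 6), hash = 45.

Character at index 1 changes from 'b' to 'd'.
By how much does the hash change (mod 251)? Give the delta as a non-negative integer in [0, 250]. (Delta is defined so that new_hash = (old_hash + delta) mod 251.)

Answer: 166

Derivation:
Delta formula: (val(new) - val(old)) * B^(n-1-k) mod M
  val('d') - val('b') = 4 - 2 = 2
  B^(n-1-k) = 11^4 mod 251 = 83
  Delta = 2 * 83 mod 251 = 166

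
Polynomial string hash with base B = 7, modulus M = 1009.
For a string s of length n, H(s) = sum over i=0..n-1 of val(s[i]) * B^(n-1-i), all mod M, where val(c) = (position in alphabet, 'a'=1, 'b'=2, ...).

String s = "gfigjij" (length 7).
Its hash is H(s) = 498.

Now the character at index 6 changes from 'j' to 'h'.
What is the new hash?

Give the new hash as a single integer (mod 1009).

Answer: 496

Derivation:
val('j') = 10, val('h') = 8
Position k = 6, exponent = n-1-k = 0
B^0 mod M = 7^0 mod 1009 = 1
Delta = (8 - 10) * 1 mod 1009 = 1007
New hash = (498 + 1007) mod 1009 = 496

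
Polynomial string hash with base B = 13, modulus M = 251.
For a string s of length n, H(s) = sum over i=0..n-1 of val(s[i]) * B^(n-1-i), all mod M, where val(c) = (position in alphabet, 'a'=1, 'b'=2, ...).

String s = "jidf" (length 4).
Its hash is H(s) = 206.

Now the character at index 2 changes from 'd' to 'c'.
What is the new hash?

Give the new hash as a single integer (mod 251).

val('d') = 4, val('c') = 3
Position k = 2, exponent = n-1-k = 1
B^1 mod M = 13^1 mod 251 = 13
Delta = (3 - 4) * 13 mod 251 = 238
New hash = (206 + 238) mod 251 = 193

Answer: 193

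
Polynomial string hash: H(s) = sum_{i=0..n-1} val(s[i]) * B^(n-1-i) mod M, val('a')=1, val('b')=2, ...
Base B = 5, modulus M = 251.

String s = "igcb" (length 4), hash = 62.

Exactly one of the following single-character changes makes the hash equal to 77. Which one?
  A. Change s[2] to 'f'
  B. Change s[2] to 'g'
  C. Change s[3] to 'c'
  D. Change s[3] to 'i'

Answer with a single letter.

Answer: A

Derivation:
Option A: s[2]='c'->'f', delta=(6-3)*5^1 mod 251 = 15, hash=62+15 mod 251 = 77 <-- target
Option B: s[2]='c'->'g', delta=(7-3)*5^1 mod 251 = 20, hash=62+20 mod 251 = 82
Option C: s[3]='b'->'c', delta=(3-2)*5^0 mod 251 = 1, hash=62+1 mod 251 = 63
Option D: s[3]='b'->'i', delta=(9-2)*5^0 mod 251 = 7, hash=62+7 mod 251 = 69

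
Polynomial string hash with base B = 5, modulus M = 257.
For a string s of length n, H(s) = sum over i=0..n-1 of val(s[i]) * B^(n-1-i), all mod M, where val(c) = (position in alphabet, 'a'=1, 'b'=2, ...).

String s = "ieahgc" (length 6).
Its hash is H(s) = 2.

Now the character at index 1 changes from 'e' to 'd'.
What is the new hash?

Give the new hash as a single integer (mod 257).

val('e') = 5, val('d') = 4
Position k = 1, exponent = n-1-k = 4
B^4 mod M = 5^4 mod 257 = 111
Delta = (4 - 5) * 111 mod 257 = 146
New hash = (2 + 146) mod 257 = 148

Answer: 148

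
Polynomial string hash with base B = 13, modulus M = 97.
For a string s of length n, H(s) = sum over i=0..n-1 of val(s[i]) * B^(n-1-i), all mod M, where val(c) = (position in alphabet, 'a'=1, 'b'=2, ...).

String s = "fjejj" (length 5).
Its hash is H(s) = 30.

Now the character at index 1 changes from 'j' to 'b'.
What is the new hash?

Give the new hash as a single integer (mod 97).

Answer: 11

Derivation:
val('j') = 10, val('b') = 2
Position k = 1, exponent = n-1-k = 3
B^3 mod M = 13^3 mod 97 = 63
Delta = (2 - 10) * 63 mod 97 = 78
New hash = (30 + 78) mod 97 = 11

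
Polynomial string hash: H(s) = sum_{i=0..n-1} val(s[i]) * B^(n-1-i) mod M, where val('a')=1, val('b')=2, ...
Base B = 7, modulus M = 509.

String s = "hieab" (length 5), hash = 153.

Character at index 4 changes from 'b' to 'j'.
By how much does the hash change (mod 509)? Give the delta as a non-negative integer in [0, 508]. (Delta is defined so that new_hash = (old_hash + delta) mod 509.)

Delta formula: (val(new) - val(old)) * B^(n-1-k) mod M
  val('j') - val('b') = 10 - 2 = 8
  B^(n-1-k) = 7^0 mod 509 = 1
  Delta = 8 * 1 mod 509 = 8

Answer: 8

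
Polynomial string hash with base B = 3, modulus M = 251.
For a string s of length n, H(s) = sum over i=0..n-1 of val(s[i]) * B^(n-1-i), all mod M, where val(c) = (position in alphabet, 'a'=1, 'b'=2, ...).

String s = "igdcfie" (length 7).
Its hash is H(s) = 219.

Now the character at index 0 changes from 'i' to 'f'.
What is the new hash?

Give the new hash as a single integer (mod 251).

val('i') = 9, val('f') = 6
Position k = 0, exponent = n-1-k = 6
B^6 mod M = 3^6 mod 251 = 227
Delta = (6 - 9) * 227 mod 251 = 72
New hash = (219 + 72) mod 251 = 40

Answer: 40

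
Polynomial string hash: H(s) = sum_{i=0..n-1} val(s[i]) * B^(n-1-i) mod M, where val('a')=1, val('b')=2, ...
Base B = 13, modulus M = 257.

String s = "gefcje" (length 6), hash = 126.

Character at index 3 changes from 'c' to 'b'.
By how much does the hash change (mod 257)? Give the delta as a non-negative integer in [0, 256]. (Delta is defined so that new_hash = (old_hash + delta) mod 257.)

Answer: 88

Derivation:
Delta formula: (val(new) - val(old)) * B^(n-1-k) mod M
  val('b') - val('c') = 2 - 3 = -1
  B^(n-1-k) = 13^2 mod 257 = 169
  Delta = -1 * 169 mod 257 = 88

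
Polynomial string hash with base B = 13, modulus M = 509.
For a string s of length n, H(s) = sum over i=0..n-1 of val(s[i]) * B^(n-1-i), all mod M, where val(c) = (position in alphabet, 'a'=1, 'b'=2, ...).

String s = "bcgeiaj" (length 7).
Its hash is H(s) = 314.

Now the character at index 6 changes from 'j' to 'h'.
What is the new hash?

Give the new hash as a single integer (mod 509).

Answer: 312

Derivation:
val('j') = 10, val('h') = 8
Position k = 6, exponent = n-1-k = 0
B^0 mod M = 13^0 mod 509 = 1
Delta = (8 - 10) * 1 mod 509 = 507
New hash = (314 + 507) mod 509 = 312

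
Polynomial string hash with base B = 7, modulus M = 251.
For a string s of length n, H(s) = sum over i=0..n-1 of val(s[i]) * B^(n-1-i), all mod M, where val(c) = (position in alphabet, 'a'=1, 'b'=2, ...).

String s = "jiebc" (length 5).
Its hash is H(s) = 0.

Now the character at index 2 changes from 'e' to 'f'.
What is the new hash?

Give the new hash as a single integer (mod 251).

Answer: 49

Derivation:
val('e') = 5, val('f') = 6
Position k = 2, exponent = n-1-k = 2
B^2 mod M = 7^2 mod 251 = 49
Delta = (6 - 5) * 49 mod 251 = 49
New hash = (0 + 49) mod 251 = 49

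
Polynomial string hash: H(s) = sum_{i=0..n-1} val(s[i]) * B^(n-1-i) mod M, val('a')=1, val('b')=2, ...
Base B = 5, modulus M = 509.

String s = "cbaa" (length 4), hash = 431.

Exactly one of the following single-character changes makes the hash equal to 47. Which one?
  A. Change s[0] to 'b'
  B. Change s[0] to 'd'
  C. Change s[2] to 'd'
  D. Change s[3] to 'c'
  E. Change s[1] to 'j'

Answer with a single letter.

Option A: s[0]='c'->'b', delta=(2-3)*5^3 mod 509 = 384, hash=431+384 mod 509 = 306
Option B: s[0]='c'->'d', delta=(4-3)*5^3 mod 509 = 125, hash=431+125 mod 509 = 47 <-- target
Option C: s[2]='a'->'d', delta=(4-1)*5^1 mod 509 = 15, hash=431+15 mod 509 = 446
Option D: s[3]='a'->'c', delta=(3-1)*5^0 mod 509 = 2, hash=431+2 mod 509 = 433
Option E: s[1]='b'->'j', delta=(10-2)*5^2 mod 509 = 200, hash=431+200 mod 509 = 122

Answer: B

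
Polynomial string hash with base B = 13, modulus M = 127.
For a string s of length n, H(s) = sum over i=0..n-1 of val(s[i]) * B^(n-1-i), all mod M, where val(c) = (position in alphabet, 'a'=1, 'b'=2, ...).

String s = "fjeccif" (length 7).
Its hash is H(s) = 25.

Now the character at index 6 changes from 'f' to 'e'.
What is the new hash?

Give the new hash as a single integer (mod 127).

Answer: 24

Derivation:
val('f') = 6, val('e') = 5
Position k = 6, exponent = n-1-k = 0
B^0 mod M = 13^0 mod 127 = 1
Delta = (5 - 6) * 1 mod 127 = 126
New hash = (25 + 126) mod 127 = 24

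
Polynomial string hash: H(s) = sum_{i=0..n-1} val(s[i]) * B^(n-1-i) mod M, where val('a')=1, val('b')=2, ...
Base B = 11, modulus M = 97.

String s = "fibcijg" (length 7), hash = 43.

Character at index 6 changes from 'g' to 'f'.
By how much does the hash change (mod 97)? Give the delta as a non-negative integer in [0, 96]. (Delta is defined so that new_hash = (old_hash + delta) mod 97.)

Delta formula: (val(new) - val(old)) * B^(n-1-k) mod M
  val('f') - val('g') = 6 - 7 = -1
  B^(n-1-k) = 11^0 mod 97 = 1
  Delta = -1 * 1 mod 97 = 96

Answer: 96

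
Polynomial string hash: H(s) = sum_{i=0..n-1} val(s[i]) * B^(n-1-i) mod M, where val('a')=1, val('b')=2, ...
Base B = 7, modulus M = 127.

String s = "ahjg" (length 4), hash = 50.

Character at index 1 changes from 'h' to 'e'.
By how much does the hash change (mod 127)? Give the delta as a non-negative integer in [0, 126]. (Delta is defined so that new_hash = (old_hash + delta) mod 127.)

Answer: 107

Derivation:
Delta formula: (val(new) - val(old)) * B^(n-1-k) mod M
  val('e') - val('h') = 5 - 8 = -3
  B^(n-1-k) = 7^2 mod 127 = 49
  Delta = -3 * 49 mod 127 = 107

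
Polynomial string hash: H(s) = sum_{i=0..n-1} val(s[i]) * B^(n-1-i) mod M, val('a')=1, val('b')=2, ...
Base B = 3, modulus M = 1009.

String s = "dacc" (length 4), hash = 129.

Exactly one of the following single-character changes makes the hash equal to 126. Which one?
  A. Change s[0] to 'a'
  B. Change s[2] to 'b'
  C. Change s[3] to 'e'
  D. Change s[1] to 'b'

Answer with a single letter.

Answer: B

Derivation:
Option A: s[0]='d'->'a', delta=(1-4)*3^3 mod 1009 = 928, hash=129+928 mod 1009 = 48
Option B: s[2]='c'->'b', delta=(2-3)*3^1 mod 1009 = 1006, hash=129+1006 mod 1009 = 126 <-- target
Option C: s[3]='c'->'e', delta=(5-3)*3^0 mod 1009 = 2, hash=129+2 mod 1009 = 131
Option D: s[1]='a'->'b', delta=(2-1)*3^2 mod 1009 = 9, hash=129+9 mod 1009 = 138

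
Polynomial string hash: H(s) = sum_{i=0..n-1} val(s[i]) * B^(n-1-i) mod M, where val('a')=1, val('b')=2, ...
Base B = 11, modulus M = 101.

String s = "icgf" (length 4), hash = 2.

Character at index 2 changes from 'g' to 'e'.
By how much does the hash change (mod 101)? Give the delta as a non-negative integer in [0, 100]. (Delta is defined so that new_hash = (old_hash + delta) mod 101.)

Answer: 79

Derivation:
Delta formula: (val(new) - val(old)) * B^(n-1-k) mod M
  val('e') - val('g') = 5 - 7 = -2
  B^(n-1-k) = 11^1 mod 101 = 11
  Delta = -2 * 11 mod 101 = 79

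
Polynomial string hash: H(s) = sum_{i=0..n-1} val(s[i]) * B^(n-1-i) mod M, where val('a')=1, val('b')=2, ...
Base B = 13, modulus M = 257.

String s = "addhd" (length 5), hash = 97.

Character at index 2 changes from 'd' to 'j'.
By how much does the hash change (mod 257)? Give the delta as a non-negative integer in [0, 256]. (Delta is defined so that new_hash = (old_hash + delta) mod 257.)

Delta formula: (val(new) - val(old)) * B^(n-1-k) mod M
  val('j') - val('d') = 10 - 4 = 6
  B^(n-1-k) = 13^2 mod 257 = 169
  Delta = 6 * 169 mod 257 = 243

Answer: 243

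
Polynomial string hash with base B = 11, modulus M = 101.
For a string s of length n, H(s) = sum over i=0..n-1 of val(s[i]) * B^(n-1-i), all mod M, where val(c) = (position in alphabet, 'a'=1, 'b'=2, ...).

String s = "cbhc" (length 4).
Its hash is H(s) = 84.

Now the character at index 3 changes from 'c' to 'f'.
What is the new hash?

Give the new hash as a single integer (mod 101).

val('c') = 3, val('f') = 6
Position k = 3, exponent = n-1-k = 0
B^0 mod M = 11^0 mod 101 = 1
Delta = (6 - 3) * 1 mod 101 = 3
New hash = (84 + 3) mod 101 = 87

Answer: 87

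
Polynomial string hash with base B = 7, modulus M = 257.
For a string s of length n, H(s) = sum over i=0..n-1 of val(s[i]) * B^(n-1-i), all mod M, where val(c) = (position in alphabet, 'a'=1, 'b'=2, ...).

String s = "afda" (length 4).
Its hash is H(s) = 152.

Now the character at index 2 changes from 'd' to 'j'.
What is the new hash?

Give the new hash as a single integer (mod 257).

val('d') = 4, val('j') = 10
Position k = 2, exponent = n-1-k = 1
B^1 mod M = 7^1 mod 257 = 7
Delta = (10 - 4) * 7 mod 257 = 42
New hash = (152 + 42) mod 257 = 194

Answer: 194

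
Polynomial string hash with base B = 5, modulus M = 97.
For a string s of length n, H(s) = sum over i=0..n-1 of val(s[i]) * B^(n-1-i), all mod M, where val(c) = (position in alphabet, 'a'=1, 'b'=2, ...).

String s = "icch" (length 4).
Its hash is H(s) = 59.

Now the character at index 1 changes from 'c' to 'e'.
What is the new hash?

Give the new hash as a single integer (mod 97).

val('c') = 3, val('e') = 5
Position k = 1, exponent = n-1-k = 2
B^2 mod M = 5^2 mod 97 = 25
Delta = (5 - 3) * 25 mod 97 = 50
New hash = (59 + 50) mod 97 = 12

Answer: 12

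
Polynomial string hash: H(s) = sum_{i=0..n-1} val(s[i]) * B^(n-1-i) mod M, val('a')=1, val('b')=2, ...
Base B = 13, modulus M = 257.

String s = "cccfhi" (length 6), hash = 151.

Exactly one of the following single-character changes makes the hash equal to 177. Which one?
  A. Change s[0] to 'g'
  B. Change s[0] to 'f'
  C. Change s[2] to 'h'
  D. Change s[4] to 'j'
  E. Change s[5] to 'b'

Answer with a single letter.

Option A: s[0]='c'->'g', delta=(7-3)*13^5 mod 257 = 226, hash=151+226 mod 257 = 120
Option B: s[0]='c'->'f', delta=(6-3)*13^5 mod 257 = 41, hash=151+41 mod 257 = 192
Option C: s[2]='c'->'h', delta=(8-3)*13^3 mod 257 = 191, hash=151+191 mod 257 = 85
Option D: s[4]='h'->'j', delta=(10-8)*13^1 mod 257 = 26, hash=151+26 mod 257 = 177 <-- target
Option E: s[5]='i'->'b', delta=(2-9)*13^0 mod 257 = 250, hash=151+250 mod 257 = 144

Answer: D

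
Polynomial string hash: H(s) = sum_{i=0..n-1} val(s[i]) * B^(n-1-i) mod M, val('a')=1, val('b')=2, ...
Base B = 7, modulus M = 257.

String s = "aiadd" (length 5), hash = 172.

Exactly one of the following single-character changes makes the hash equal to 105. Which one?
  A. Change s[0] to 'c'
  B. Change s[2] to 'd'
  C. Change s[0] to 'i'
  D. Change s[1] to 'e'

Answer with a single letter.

Option A: s[0]='a'->'c', delta=(3-1)*7^4 mod 257 = 176, hash=172+176 mod 257 = 91
Option B: s[2]='a'->'d', delta=(4-1)*7^2 mod 257 = 147, hash=172+147 mod 257 = 62
Option C: s[0]='a'->'i', delta=(9-1)*7^4 mod 257 = 190, hash=172+190 mod 257 = 105 <-- target
Option D: s[1]='i'->'e', delta=(5-9)*7^3 mod 257 = 170, hash=172+170 mod 257 = 85

Answer: C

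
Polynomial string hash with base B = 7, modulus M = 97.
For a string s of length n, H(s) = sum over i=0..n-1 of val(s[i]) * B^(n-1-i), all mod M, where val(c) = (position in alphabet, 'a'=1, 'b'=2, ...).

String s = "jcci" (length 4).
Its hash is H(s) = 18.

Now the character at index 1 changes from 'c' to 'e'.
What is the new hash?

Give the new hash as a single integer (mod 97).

val('c') = 3, val('e') = 5
Position k = 1, exponent = n-1-k = 2
B^2 mod M = 7^2 mod 97 = 49
Delta = (5 - 3) * 49 mod 97 = 1
New hash = (18 + 1) mod 97 = 19

Answer: 19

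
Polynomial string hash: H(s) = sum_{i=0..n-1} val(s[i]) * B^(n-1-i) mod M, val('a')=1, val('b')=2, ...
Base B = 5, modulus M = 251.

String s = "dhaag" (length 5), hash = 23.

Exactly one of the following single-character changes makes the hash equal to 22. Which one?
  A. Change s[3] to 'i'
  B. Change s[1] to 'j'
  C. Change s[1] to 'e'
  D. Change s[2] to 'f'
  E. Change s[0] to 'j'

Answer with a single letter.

Option A: s[3]='a'->'i', delta=(9-1)*5^1 mod 251 = 40, hash=23+40 mod 251 = 63
Option B: s[1]='h'->'j', delta=(10-8)*5^3 mod 251 = 250, hash=23+250 mod 251 = 22 <-- target
Option C: s[1]='h'->'e', delta=(5-8)*5^3 mod 251 = 127, hash=23+127 mod 251 = 150
Option D: s[2]='a'->'f', delta=(6-1)*5^2 mod 251 = 125, hash=23+125 mod 251 = 148
Option E: s[0]='d'->'j', delta=(10-4)*5^4 mod 251 = 236, hash=23+236 mod 251 = 8

Answer: B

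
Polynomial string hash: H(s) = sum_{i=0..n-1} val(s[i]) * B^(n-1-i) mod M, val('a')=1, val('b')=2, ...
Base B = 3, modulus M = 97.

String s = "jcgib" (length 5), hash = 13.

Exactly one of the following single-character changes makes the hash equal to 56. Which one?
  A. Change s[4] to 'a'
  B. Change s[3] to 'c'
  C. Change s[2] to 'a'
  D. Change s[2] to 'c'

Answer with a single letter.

Answer: C

Derivation:
Option A: s[4]='b'->'a', delta=(1-2)*3^0 mod 97 = 96, hash=13+96 mod 97 = 12
Option B: s[3]='i'->'c', delta=(3-9)*3^1 mod 97 = 79, hash=13+79 mod 97 = 92
Option C: s[2]='g'->'a', delta=(1-7)*3^2 mod 97 = 43, hash=13+43 mod 97 = 56 <-- target
Option D: s[2]='g'->'c', delta=(3-7)*3^2 mod 97 = 61, hash=13+61 mod 97 = 74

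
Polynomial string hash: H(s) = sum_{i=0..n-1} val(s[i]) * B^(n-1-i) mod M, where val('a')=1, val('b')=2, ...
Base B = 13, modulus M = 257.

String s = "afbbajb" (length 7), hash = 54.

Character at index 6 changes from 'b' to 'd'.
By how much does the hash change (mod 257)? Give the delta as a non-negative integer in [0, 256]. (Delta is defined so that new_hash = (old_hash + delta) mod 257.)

Delta formula: (val(new) - val(old)) * B^(n-1-k) mod M
  val('d') - val('b') = 4 - 2 = 2
  B^(n-1-k) = 13^0 mod 257 = 1
  Delta = 2 * 1 mod 257 = 2

Answer: 2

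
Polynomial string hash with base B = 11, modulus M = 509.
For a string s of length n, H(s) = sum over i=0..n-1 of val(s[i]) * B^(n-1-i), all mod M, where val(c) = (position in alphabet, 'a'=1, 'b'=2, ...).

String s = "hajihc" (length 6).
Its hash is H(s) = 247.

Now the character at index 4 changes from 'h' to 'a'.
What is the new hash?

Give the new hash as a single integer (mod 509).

Answer: 170

Derivation:
val('h') = 8, val('a') = 1
Position k = 4, exponent = n-1-k = 1
B^1 mod M = 11^1 mod 509 = 11
Delta = (1 - 8) * 11 mod 509 = 432
New hash = (247 + 432) mod 509 = 170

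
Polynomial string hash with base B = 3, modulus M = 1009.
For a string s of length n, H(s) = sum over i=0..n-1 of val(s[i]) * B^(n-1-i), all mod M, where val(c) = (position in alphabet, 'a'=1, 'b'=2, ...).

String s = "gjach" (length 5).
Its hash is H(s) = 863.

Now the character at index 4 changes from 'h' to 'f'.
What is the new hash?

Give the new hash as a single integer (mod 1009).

val('h') = 8, val('f') = 6
Position k = 4, exponent = n-1-k = 0
B^0 mod M = 3^0 mod 1009 = 1
Delta = (6 - 8) * 1 mod 1009 = 1007
New hash = (863 + 1007) mod 1009 = 861

Answer: 861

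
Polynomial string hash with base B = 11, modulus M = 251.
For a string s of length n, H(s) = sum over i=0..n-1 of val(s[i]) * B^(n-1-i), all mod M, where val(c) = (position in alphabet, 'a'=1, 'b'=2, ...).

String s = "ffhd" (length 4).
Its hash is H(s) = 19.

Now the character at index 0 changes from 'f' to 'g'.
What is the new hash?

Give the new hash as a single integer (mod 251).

val('f') = 6, val('g') = 7
Position k = 0, exponent = n-1-k = 3
B^3 mod M = 11^3 mod 251 = 76
Delta = (7 - 6) * 76 mod 251 = 76
New hash = (19 + 76) mod 251 = 95

Answer: 95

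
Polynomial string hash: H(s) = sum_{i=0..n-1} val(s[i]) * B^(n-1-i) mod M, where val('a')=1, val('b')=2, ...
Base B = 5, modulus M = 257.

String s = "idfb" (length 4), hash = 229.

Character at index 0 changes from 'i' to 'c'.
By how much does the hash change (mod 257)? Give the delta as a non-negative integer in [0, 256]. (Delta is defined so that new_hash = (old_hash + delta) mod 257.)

Delta formula: (val(new) - val(old)) * B^(n-1-k) mod M
  val('c') - val('i') = 3 - 9 = -6
  B^(n-1-k) = 5^3 mod 257 = 125
  Delta = -6 * 125 mod 257 = 21

Answer: 21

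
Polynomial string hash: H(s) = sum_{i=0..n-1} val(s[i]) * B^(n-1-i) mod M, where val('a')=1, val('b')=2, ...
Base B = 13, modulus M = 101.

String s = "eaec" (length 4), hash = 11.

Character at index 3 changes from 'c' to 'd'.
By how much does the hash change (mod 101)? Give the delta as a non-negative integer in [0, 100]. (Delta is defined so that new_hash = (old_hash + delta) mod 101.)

Delta formula: (val(new) - val(old)) * B^(n-1-k) mod M
  val('d') - val('c') = 4 - 3 = 1
  B^(n-1-k) = 13^0 mod 101 = 1
  Delta = 1 * 1 mod 101 = 1

Answer: 1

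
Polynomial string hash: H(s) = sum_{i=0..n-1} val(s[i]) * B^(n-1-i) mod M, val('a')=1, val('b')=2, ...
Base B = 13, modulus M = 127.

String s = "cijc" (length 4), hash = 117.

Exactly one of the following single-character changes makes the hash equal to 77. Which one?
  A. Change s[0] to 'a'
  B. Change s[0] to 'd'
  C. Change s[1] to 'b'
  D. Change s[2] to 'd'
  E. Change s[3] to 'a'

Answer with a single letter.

Option A: s[0]='c'->'a', delta=(1-3)*13^3 mod 127 = 51, hash=117+51 mod 127 = 41
Option B: s[0]='c'->'d', delta=(4-3)*13^3 mod 127 = 38, hash=117+38 mod 127 = 28
Option C: s[1]='i'->'b', delta=(2-9)*13^2 mod 127 = 87, hash=117+87 mod 127 = 77 <-- target
Option D: s[2]='j'->'d', delta=(4-10)*13^1 mod 127 = 49, hash=117+49 mod 127 = 39
Option E: s[3]='c'->'a', delta=(1-3)*13^0 mod 127 = 125, hash=117+125 mod 127 = 115

Answer: C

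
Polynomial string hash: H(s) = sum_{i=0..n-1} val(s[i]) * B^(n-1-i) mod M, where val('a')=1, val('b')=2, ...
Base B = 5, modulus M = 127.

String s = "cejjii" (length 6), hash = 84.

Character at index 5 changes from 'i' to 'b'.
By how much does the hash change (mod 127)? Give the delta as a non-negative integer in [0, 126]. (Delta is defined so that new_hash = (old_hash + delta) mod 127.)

Delta formula: (val(new) - val(old)) * B^(n-1-k) mod M
  val('b') - val('i') = 2 - 9 = -7
  B^(n-1-k) = 5^0 mod 127 = 1
  Delta = -7 * 1 mod 127 = 120

Answer: 120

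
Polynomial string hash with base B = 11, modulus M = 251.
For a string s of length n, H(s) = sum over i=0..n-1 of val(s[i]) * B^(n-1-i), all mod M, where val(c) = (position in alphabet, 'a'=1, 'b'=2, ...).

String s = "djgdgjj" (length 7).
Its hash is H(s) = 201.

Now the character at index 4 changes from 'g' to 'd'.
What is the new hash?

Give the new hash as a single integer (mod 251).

val('g') = 7, val('d') = 4
Position k = 4, exponent = n-1-k = 2
B^2 mod M = 11^2 mod 251 = 121
Delta = (4 - 7) * 121 mod 251 = 139
New hash = (201 + 139) mod 251 = 89

Answer: 89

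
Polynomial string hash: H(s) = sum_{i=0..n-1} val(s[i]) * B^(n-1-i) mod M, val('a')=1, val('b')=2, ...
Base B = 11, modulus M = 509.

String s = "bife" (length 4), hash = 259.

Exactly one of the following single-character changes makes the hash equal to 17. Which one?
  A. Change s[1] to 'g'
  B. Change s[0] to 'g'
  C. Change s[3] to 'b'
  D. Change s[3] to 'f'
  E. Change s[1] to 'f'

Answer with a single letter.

Option A: s[1]='i'->'g', delta=(7-9)*11^2 mod 509 = 267, hash=259+267 mod 509 = 17 <-- target
Option B: s[0]='b'->'g', delta=(7-2)*11^3 mod 509 = 38, hash=259+38 mod 509 = 297
Option C: s[3]='e'->'b', delta=(2-5)*11^0 mod 509 = 506, hash=259+506 mod 509 = 256
Option D: s[3]='e'->'f', delta=(6-5)*11^0 mod 509 = 1, hash=259+1 mod 509 = 260
Option E: s[1]='i'->'f', delta=(6-9)*11^2 mod 509 = 146, hash=259+146 mod 509 = 405

Answer: A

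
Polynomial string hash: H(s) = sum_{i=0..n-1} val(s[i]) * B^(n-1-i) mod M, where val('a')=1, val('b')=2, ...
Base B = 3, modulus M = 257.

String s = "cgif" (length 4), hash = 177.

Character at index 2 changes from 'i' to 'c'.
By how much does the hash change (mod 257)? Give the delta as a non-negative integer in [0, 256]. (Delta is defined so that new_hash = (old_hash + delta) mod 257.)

Delta formula: (val(new) - val(old)) * B^(n-1-k) mod M
  val('c') - val('i') = 3 - 9 = -6
  B^(n-1-k) = 3^1 mod 257 = 3
  Delta = -6 * 3 mod 257 = 239

Answer: 239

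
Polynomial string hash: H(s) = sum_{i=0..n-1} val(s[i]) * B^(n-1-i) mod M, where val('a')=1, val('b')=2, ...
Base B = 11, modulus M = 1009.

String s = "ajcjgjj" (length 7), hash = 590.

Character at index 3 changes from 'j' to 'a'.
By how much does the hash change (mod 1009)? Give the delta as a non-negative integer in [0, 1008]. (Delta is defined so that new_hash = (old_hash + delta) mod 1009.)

Delta formula: (val(new) - val(old)) * B^(n-1-k) mod M
  val('a') - val('j') = 1 - 10 = -9
  B^(n-1-k) = 11^3 mod 1009 = 322
  Delta = -9 * 322 mod 1009 = 129

Answer: 129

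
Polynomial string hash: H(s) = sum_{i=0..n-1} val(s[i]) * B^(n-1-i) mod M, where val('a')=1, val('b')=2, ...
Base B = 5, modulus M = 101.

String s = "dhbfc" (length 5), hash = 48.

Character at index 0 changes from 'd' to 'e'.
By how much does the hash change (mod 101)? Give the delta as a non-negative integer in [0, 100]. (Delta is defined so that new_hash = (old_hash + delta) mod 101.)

Answer: 19

Derivation:
Delta formula: (val(new) - val(old)) * B^(n-1-k) mod M
  val('e') - val('d') = 5 - 4 = 1
  B^(n-1-k) = 5^4 mod 101 = 19
  Delta = 1 * 19 mod 101 = 19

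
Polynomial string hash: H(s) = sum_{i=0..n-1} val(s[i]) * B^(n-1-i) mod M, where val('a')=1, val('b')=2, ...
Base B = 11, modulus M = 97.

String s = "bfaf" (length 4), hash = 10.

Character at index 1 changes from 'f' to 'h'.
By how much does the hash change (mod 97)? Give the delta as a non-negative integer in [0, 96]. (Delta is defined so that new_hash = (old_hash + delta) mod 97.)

Delta formula: (val(new) - val(old)) * B^(n-1-k) mod M
  val('h') - val('f') = 8 - 6 = 2
  B^(n-1-k) = 11^2 mod 97 = 24
  Delta = 2 * 24 mod 97 = 48

Answer: 48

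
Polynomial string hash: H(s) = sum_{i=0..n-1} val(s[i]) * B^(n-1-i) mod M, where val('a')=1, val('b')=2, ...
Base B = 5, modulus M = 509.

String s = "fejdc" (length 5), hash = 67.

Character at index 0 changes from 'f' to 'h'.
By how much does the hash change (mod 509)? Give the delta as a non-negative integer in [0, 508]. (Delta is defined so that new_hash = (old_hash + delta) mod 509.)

Delta formula: (val(new) - val(old)) * B^(n-1-k) mod M
  val('h') - val('f') = 8 - 6 = 2
  B^(n-1-k) = 5^4 mod 509 = 116
  Delta = 2 * 116 mod 509 = 232

Answer: 232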